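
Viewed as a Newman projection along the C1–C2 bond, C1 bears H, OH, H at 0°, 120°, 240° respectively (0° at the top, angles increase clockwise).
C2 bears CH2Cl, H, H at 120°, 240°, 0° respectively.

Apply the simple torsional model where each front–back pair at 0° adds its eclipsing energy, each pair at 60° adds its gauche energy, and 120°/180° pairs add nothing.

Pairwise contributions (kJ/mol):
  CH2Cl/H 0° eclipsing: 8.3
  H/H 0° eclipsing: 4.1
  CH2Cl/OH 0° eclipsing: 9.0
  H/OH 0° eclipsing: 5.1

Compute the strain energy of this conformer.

17.2 kJ/mol

This conformer (eclipsed): H(0°)/H(0°) eclipsed 4.1; OH(120°)/CH2Cl(120°) eclipsed 9.0; H(240°)/H(240°) eclipsed 4.1 → 17.2 kJ/mol.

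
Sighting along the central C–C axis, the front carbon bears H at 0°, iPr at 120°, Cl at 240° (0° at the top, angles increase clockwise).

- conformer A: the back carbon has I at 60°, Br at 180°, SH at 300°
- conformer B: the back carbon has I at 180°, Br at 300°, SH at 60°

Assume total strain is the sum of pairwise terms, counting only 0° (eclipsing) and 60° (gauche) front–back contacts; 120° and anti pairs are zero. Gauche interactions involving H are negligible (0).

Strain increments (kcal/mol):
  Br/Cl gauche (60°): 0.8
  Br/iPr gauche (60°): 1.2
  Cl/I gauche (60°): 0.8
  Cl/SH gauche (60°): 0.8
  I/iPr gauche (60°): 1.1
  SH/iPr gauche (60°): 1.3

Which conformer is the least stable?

B

A (staggered): iPr–I gauche, iPr–Br gauche, Cl–Br gauche, Cl–SH gauche; 1.1 + 1.2 + 0.8 + 0.8 = 3.9 kcal/mol.
B (staggered): iPr–I gauche, iPr–SH gauche, Cl–I gauche, Cl–Br gauche; 1.1 + 1.3 + 0.8 + 0.8 = 4.0 kcal/mol.
B has the highest total (4.0 kcal/mol).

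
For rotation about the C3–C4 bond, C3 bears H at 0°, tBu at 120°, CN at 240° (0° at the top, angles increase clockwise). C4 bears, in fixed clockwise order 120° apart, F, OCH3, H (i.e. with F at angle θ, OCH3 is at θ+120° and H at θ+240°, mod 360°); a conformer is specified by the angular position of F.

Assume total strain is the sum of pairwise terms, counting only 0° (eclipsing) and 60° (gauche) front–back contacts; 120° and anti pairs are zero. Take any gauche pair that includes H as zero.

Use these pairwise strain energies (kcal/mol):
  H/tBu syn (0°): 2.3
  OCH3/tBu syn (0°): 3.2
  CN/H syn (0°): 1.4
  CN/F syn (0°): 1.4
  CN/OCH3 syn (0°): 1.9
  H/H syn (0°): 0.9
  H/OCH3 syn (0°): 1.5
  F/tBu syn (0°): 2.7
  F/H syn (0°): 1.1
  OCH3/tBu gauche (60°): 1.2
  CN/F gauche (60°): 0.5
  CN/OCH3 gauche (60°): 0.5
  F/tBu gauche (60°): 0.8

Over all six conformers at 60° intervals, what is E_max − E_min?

F at 0° (eclipsed): H(0°)/F(0°) eclipsed 1.1; tBu(120°)/OCH3(120°) eclipsed 3.2; CN(240°)/H(240°) eclipsed 1.4 → 5.7 kcal/mol.
F at 60° (staggered): tBu(120°)/F(60°) gauche 0.8; tBu(120°)/OCH3(180°) gauche 1.2; CN(240°)/OCH3(180°) gauche 0.5 → 2.5 kcal/mol.
F at 120° (eclipsed): H(0°)/H(0°) eclipsed 0.9; tBu(120°)/F(120°) eclipsed 2.7; CN(240°)/OCH3(240°) eclipsed 1.9 → 5.5 kcal/mol.
F at 180° (staggered): tBu(120°)/F(180°) gauche 0.8; CN(240°)/F(180°) gauche 0.5; CN(240°)/OCH3(300°) gauche 0.5 → 1.8 kcal/mol.
F at 240° (eclipsed): H(0°)/OCH3(0°) eclipsed 1.5; tBu(120°)/H(120°) eclipsed 2.3; CN(240°)/F(240°) eclipsed 1.4 → 5.2 kcal/mol.
F at 300° (staggered): tBu(120°)/OCH3(60°) gauche 1.2; CN(240°)/F(300°) gauche 0.5 → 1.7 kcal/mol.
Max at 0° (5.7 kcal/mol), min at 300° (1.7 kcal/mol); barrier = 4.0 kcal/mol.

4.0 kcal/mol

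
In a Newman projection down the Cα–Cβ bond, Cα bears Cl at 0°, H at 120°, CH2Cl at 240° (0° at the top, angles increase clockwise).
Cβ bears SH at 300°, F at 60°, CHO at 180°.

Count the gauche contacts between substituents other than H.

Non-H gauche pairs: Cl(0°)/SH(300°); Cl(0°)/F(60°); CH2Cl(240°)/SH(300°); CH2Cl(240°)/CHO(180°) — 4 interactions.

4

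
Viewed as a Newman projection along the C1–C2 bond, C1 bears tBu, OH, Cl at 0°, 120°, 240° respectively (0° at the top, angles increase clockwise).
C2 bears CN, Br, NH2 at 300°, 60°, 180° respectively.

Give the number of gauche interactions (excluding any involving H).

6

Non-H gauche pairs: tBu(0°)/CN(300°); tBu(0°)/Br(60°); OH(120°)/Br(60°); OH(120°)/NH2(180°); Cl(240°)/CN(300°); Cl(240°)/NH2(180°) — 6 interactions.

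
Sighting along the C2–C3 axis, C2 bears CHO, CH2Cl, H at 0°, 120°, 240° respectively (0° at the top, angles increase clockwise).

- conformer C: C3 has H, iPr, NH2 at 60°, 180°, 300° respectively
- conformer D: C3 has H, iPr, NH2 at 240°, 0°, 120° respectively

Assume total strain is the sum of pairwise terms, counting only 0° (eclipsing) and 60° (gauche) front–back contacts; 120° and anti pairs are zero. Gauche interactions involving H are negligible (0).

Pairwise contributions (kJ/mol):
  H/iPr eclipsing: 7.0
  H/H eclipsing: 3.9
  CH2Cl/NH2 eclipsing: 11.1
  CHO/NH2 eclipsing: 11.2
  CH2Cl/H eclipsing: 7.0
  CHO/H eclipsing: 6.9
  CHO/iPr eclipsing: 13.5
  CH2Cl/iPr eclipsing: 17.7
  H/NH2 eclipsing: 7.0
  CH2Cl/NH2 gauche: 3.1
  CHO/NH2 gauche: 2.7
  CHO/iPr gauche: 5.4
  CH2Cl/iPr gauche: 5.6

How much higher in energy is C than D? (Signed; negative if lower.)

C (staggered): CHO(0°)/NH2(300°) gauche 2.7; CH2Cl(120°)/iPr(180°) gauche 5.6 → 8.3 kJ/mol.
D (eclipsed): CHO(0°)/iPr(0°) eclipsed 13.5; CH2Cl(120°)/NH2(120°) eclipsed 11.1; H(240°)/H(240°) eclipsed 3.9 → 28.5 kJ/mol.
E(C) − E(D) = 8.3 − 28.5 = -20.2 kJ/mol.

-20.2 kJ/mol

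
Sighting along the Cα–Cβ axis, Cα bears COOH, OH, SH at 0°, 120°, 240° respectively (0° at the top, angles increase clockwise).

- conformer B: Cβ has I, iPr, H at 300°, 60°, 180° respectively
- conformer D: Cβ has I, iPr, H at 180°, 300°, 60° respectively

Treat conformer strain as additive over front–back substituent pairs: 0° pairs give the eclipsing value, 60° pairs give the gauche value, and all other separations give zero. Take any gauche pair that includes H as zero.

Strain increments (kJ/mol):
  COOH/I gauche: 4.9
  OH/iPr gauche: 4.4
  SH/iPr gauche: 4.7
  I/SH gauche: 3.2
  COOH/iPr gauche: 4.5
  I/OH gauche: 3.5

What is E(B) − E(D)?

B is staggered. COOH at 0° is gauche with I at 300° (4.9); COOH at 0° is gauche with iPr at 60° (4.5); OH at 120° is gauche with iPr at 60° (4.4); SH at 240° is gauche with I at 300° (3.2). Total 17.0 kJ/mol.
D is staggered. COOH at 0° is gauche with iPr at 300° (4.5); OH at 120° is gauche with I at 180° (3.5); SH at 240° is gauche with I at 180° (3.2); SH at 240° is gauche with iPr at 300° (4.7). Total 15.9 kJ/mol.
E(B) − E(D) = 17.0 − 15.9 = +1.1 kJ/mol.

+1.1 kJ/mol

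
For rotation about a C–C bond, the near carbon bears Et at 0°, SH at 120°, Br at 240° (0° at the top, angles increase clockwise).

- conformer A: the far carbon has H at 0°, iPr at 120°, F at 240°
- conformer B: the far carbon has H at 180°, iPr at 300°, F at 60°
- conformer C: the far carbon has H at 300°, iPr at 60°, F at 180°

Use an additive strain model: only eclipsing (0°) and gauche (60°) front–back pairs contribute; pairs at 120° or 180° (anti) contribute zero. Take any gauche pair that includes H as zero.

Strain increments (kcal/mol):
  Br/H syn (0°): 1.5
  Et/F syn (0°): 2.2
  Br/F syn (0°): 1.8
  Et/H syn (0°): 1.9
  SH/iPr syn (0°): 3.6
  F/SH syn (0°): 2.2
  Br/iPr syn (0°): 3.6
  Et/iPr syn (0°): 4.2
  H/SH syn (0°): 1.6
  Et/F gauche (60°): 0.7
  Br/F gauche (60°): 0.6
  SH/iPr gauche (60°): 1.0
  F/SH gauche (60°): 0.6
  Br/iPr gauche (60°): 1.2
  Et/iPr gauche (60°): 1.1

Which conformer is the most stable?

A (eclipsed): Et–H eclipsed, SH–iPr eclipsed, Br–F eclipsed; 1.9 + 3.6 + 1.8 = 7.3 kcal/mol.
B (staggered): Et–iPr gauche, Et–F gauche, SH–F gauche, Br–iPr gauche; 1.1 + 0.7 + 0.6 + 1.2 = 3.6 kcal/mol.
C (staggered): Et–iPr gauche, SH–iPr gauche, SH–F gauche, Br–F gauche; 1.1 + 1.0 + 0.6 + 0.6 = 3.3 kcal/mol.
C has the lowest total (3.3 kcal/mol).

C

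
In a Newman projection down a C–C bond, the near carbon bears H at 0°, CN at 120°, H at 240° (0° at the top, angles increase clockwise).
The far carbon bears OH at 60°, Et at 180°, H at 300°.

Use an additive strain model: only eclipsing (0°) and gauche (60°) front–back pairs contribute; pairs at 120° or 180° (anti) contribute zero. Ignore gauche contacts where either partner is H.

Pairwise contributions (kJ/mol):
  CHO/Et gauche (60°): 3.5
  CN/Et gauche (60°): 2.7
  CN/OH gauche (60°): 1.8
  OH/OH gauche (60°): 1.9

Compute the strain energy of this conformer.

This conformer (staggered): CN(120°)/OH(60°) gauche 1.8; CN(120°)/Et(180°) gauche 2.7 → 4.5 kJ/mol.

4.5 kJ/mol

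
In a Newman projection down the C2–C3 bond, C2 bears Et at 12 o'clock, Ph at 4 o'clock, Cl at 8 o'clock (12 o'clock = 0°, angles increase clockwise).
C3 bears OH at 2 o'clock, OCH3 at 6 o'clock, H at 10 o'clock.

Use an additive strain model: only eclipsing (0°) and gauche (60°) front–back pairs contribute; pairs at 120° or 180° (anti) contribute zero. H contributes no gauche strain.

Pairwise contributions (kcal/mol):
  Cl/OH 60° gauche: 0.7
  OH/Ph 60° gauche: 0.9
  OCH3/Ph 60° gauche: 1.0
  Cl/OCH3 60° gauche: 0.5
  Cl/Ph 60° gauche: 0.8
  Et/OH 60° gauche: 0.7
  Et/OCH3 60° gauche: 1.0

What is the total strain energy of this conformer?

3.1 kcal/mol

This conformer is staggered. Et at 0° is gauche with OH at 60° (0.7); Ph at 120° is gauche with OH at 60° (0.9); Ph at 120° is gauche with OCH3 at 180° (1.0); Cl at 240° is gauche with OCH3 at 180° (0.5). Total 3.1 kcal/mol.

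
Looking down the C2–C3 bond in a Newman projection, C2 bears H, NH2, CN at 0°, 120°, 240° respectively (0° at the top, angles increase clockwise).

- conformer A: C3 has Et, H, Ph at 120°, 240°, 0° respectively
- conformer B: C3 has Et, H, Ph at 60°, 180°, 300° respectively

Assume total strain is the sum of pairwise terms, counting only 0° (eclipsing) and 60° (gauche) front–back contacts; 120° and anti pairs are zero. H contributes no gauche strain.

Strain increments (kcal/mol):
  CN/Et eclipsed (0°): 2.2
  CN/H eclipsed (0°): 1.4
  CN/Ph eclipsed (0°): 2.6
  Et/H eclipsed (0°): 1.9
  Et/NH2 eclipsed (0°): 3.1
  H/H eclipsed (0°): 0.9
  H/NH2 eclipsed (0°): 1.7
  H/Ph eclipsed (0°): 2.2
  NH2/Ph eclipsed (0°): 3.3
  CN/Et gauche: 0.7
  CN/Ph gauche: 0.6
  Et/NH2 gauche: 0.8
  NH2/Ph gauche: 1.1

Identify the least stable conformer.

A

A is eclipsed. H at 0° is eclipsed with Ph at 0° (2.2); NH2 at 120° is eclipsed with Et at 120° (3.1); CN at 240° is eclipsed with H at 240° (1.4). Total 6.7 kcal/mol.
B is staggered. NH2 at 120° is gauche with Et at 60° (0.8); CN at 240° is gauche with Ph at 300° (0.6). Total 1.4 kcal/mol.
A has the highest total (6.7 kcal/mol).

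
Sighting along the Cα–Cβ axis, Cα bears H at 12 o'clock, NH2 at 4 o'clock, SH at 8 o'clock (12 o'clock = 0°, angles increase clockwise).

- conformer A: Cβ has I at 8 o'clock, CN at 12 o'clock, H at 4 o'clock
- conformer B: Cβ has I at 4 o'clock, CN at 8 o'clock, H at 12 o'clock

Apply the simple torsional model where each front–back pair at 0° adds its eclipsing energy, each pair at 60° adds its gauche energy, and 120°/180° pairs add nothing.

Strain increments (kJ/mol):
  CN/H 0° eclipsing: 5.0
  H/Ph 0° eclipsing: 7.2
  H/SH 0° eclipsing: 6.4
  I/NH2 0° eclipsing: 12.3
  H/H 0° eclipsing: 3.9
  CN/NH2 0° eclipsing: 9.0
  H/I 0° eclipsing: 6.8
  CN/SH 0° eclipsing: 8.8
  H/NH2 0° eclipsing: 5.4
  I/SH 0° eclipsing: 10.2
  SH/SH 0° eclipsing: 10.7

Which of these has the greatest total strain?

B

A (eclipsed): H–CN eclipsed, NH2–H eclipsed, SH–I eclipsed; 5.0 + 5.4 + 10.2 = 20.6 kJ/mol.
B (eclipsed): H–H eclipsed, NH2–I eclipsed, SH–CN eclipsed; 3.9 + 12.3 + 8.8 = 25.0 kJ/mol.
B has the highest total (25.0 kJ/mol).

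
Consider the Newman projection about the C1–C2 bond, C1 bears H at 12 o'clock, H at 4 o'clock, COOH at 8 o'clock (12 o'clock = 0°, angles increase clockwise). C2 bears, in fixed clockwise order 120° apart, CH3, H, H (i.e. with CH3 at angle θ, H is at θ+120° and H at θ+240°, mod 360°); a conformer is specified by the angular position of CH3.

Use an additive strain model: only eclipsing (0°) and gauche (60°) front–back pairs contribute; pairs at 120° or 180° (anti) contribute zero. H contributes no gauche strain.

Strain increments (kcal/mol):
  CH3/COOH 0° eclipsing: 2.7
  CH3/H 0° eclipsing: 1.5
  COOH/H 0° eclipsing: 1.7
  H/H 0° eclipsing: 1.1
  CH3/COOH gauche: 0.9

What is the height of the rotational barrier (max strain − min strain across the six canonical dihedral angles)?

4.9 kcal/mol

CH3 at 0° (eclipsed): H(0°)/CH3(0°) eclipsed 1.5; H(120°)/H(120°) eclipsed 1.1; COOH(240°)/H(240°) eclipsed 1.7 → 4.3 kcal/mol.
CH3 at 60° (staggered): no non-H gauche contacts → 0.0 kcal/mol.
CH3 at 120° (eclipsed): H(0°)/H(0°) eclipsed 1.1; H(120°)/CH3(120°) eclipsed 1.5; COOH(240°)/H(240°) eclipsed 1.7 → 4.3 kcal/mol.
CH3 at 180° (staggered): COOH(240°)/CH3(180°) gauche 0.9 → 0.9 kcal/mol.
CH3 at 240° (eclipsed): H(0°)/H(0°) eclipsed 1.1; H(120°)/H(120°) eclipsed 1.1; COOH(240°)/CH3(240°) eclipsed 2.7 → 4.9 kcal/mol.
CH3 at 300° (staggered): COOH(240°)/CH3(300°) gauche 0.9 → 0.9 kcal/mol.
Max at 240° (4.9 kcal/mol), min at 60° (0.0 kcal/mol); barrier = 4.9 kcal/mol.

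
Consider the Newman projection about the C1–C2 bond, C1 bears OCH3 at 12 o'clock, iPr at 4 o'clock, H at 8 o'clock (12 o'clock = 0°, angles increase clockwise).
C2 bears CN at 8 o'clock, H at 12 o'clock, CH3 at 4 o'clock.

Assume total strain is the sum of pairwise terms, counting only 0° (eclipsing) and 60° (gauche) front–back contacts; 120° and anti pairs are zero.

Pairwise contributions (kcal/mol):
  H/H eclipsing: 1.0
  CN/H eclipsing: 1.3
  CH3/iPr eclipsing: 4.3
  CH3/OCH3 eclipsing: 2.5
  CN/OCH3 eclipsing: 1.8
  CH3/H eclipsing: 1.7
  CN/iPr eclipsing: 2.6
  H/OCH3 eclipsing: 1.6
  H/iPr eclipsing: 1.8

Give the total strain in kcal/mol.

This conformer (eclipsed): OCH3(0°)/H(0°) eclipsed 1.6; iPr(120°)/CH3(120°) eclipsed 4.3; H(240°)/CN(240°) eclipsed 1.3 → 7.2 kcal/mol.

7.2 kcal/mol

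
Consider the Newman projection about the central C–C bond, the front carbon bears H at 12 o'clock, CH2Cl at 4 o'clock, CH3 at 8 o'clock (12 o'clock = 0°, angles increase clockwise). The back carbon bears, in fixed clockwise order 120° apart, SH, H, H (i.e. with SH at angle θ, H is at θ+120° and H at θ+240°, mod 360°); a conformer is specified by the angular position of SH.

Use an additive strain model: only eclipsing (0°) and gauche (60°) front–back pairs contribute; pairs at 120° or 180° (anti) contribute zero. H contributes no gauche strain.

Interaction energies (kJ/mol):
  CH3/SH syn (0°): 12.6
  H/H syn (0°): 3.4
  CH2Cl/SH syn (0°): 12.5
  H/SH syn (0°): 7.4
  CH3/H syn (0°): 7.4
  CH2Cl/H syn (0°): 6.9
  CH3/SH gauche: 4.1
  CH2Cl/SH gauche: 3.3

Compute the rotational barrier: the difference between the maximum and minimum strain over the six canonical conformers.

SH at 0° (eclipsed): H(0°)/SH(0°) eclipsed 7.4; CH2Cl(120°)/H(120°) eclipsed 6.9; CH3(240°)/H(240°) eclipsed 7.4 → 21.7 kJ/mol.
SH at 60° (staggered): CH2Cl(120°)/SH(60°) gauche 3.3 → 3.3 kJ/mol.
SH at 120° (eclipsed): H(0°)/H(0°) eclipsed 3.4; CH2Cl(120°)/SH(120°) eclipsed 12.5; CH3(240°)/H(240°) eclipsed 7.4 → 23.3 kJ/mol.
SH at 180° (staggered): CH2Cl(120°)/SH(180°) gauche 3.3; CH3(240°)/SH(180°) gauche 4.1 → 7.4 kJ/mol.
SH at 240° (eclipsed): H(0°)/H(0°) eclipsed 3.4; CH2Cl(120°)/H(120°) eclipsed 6.9; CH3(240°)/SH(240°) eclipsed 12.6 → 22.9 kJ/mol.
SH at 300° (staggered): CH3(240°)/SH(300°) gauche 4.1 → 4.1 kJ/mol.
Max at 120° (23.3 kJ/mol), min at 60° (3.3 kJ/mol); barrier = 20.0 kJ/mol.

20.0 kJ/mol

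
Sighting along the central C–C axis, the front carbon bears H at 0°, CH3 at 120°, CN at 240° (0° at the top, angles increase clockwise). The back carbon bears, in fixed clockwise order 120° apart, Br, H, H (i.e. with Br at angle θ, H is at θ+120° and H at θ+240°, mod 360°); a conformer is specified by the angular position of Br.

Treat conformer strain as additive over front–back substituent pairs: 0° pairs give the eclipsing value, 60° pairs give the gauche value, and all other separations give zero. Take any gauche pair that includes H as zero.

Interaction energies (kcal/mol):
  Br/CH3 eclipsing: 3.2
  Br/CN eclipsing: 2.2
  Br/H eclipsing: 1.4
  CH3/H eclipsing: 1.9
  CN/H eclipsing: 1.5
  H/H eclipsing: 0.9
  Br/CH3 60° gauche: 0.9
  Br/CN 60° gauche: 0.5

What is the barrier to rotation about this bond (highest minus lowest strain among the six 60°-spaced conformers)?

Br at 0° (eclipsed): H–Br eclipsed, CH3–H eclipsed, CN–H eclipsed; 1.4 + 1.9 + 1.5 = 4.8 kcal/mol.
Br at 60° (staggered): CH3–Br gauche; 0.9 = 0.9 kcal/mol.
Br at 120° (eclipsed): H–H eclipsed, CH3–Br eclipsed, CN–H eclipsed; 0.9 + 3.2 + 1.5 = 5.6 kcal/mol.
Br at 180° (staggered): CH3–Br gauche, CN–Br gauche; 0.9 + 0.5 = 1.4 kcal/mol.
Br at 240° (eclipsed): H–H eclipsed, CH3–H eclipsed, CN–Br eclipsed; 0.9 + 1.9 + 2.2 = 5.0 kcal/mol.
Br at 300° (staggered): CN–Br gauche; 0.5 = 0.5 kcal/mol.
Max at 120° (5.6 kcal/mol), min at 300° (0.5 kcal/mol); barrier = 5.1 kcal/mol.

5.1 kcal/mol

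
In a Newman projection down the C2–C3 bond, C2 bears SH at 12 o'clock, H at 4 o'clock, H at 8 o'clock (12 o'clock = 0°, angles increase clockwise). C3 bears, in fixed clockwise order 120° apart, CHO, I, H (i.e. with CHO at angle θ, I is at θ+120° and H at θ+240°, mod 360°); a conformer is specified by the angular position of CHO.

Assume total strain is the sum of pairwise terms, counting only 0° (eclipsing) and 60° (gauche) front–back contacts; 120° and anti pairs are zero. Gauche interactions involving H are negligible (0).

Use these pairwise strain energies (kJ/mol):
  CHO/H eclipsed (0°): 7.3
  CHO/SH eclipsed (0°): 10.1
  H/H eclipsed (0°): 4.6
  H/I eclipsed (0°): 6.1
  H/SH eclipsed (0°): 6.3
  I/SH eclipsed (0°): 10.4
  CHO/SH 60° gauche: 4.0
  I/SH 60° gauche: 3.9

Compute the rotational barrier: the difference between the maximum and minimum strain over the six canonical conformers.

CHO at 0° (eclipsed): SH(0°)/CHO(0°) eclipsed 10.1; H(120°)/I(120°) eclipsed 6.1; H(240°)/H(240°) eclipsed 4.6 → 20.8 kJ/mol.
CHO at 60° (staggered): SH(0°)/CHO(60°) gauche 4.0 → 4.0 kJ/mol.
CHO at 120° (eclipsed): SH(0°)/H(0°) eclipsed 6.3; H(120°)/CHO(120°) eclipsed 7.3; H(240°)/I(240°) eclipsed 6.1 → 19.7 kJ/mol.
CHO at 180° (staggered): SH(0°)/I(300°) gauche 3.9 → 3.9 kJ/mol.
CHO at 240° (eclipsed): SH(0°)/I(0°) eclipsed 10.4; H(120°)/H(120°) eclipsed 4.6; H(240°)/CHO(240°) eclipsed 7.3 → 22.3 kJ/mol.
CHO at 300° (staggered): SH(0°)/CHO(300°) gauche 4.0; SH(0°)/I(60°) gauche 3.9 → 7.9 kJ/mol.
Max at 240° (22.3 kJ/mol), min at 180° (3.9 kJ/mol); barrier = 18.4 kJ/mol.

18.4 kJ/mol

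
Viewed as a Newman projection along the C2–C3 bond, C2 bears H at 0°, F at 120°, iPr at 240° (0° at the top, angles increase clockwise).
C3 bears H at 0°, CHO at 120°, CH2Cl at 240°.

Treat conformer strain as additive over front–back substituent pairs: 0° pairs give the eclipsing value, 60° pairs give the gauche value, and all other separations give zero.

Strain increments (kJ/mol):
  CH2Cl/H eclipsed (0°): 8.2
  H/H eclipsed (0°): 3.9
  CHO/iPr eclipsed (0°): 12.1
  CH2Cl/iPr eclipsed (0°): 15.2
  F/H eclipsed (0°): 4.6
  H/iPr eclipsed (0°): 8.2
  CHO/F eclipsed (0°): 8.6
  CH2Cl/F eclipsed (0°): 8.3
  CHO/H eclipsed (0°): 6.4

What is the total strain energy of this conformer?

27.7 kJ/mol

This conformer (eclipsed): H–H eclipsed, F–CHO eclipsed, iPr–CH2Cl eclipsed; 3.9 + 8.6 + 15.2 = 27.7 kJ/mol.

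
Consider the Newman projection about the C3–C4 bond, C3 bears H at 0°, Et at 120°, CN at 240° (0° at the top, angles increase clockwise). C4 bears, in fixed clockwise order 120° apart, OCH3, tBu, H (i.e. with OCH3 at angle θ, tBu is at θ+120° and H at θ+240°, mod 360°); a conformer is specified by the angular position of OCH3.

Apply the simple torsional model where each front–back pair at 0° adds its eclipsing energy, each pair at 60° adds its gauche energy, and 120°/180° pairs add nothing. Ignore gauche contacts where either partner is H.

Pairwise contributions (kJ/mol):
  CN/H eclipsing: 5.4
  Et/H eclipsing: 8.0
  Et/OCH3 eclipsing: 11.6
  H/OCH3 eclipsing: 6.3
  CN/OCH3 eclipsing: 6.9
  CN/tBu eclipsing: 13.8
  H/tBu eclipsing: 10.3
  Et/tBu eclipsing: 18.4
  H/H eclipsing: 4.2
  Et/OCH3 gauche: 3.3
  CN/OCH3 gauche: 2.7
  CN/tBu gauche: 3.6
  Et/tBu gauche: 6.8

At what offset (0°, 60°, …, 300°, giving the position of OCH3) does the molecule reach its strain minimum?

OCH3 at 0° (eclipsed): H(0°)/OCH3(0°) eclipsed 6.3; Et(120°)/tBu(120°) eclipsed 18.4; CN(240°)/H(240°) eclipsed 5.4 → 30.1 kJ/mol.
OCH3 at 60° (staggered): Et(120°)/OCH3(60°) gauche 3.3; Et(120°)/tBu(180°) gauche 6.8; CN(240°)/tBu(180°) gauche 3.6 → 13.7 kJ/mol.
OCH3 at 120° (eclipsed): H(0°)/H(0°) eclipsed 4.2; Et(120°)/OCH3(120°) eclipsed 11.6; CN(240°)/tBu(240°) eclipsed 13.8 → 29.6 kJ/mol.
OCH3 at 180° (staggered): Et(120°)/OCH3(180°) gauche 3.3; CN(240°)/OCH3(180°) gauche 2.7; CN(240°)/tBu(300°) gauche 3.6 → 9.6 kJ/mol.
OCH3 at 240° (eclipsed): H(0°)/tBu(0°) eclipsed 10.3; Et(120°)/H(120°) eclipsed 8.0; CN(240°)/OCH3(240°) eclipsed 6.9 → 25.2 kJ/mol.
OCH3 at 300° (staggered): Et(120°)/tBu(60°) gauche 6.8; CN(240°)/OCH3(300°) gauche 2.7 → 9.5 kJ/mol.
The minimum (9.5 kJ/mol) occurs with OCH3 at 300°.

300°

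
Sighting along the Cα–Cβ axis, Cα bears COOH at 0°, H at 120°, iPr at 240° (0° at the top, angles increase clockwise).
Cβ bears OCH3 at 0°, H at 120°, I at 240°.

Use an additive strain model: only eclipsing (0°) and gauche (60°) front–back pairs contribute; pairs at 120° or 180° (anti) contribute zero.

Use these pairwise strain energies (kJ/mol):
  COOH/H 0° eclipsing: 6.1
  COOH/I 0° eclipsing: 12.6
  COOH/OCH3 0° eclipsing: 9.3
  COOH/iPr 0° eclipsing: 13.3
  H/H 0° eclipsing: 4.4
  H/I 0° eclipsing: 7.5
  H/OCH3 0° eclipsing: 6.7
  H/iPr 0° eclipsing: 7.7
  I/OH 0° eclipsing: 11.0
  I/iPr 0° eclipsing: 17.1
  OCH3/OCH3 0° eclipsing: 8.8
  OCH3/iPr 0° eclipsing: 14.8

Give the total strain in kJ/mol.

This conformer (eclipsed): COOH–OCH3 eclipsed, H–H eclipsed, iPr–I eclipsed; 9.3 + 4.4 + 17.1 = 30.8 kJ/mol.

30.8 kJ/mol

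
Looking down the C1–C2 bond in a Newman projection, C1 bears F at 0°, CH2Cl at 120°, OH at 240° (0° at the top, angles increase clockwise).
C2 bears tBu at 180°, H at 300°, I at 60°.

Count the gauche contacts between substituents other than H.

Non-H gauche pairs: F(0°)/I(60°); CH2Cl(120°)/tBu(180°); CH2Cl(120°)/I(60°); OH(240°)/tBu(180°) — 4 interactions.

4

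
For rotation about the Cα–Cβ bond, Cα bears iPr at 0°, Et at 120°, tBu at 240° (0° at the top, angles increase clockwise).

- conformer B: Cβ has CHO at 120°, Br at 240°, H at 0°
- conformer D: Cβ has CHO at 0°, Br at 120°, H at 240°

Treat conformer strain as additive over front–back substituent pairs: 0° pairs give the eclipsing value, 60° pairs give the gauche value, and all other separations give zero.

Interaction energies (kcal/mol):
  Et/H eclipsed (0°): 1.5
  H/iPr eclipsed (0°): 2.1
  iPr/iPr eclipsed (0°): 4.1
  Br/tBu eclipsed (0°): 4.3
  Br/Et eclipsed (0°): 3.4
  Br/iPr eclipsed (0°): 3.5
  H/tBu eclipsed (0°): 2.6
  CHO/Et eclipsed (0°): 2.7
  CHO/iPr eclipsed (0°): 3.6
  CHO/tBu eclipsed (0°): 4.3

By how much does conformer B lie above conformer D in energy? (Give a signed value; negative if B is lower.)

-0.5 kcal/mol

B (eclipsed): iPr–H eclipsed, Et–CHO eclipsed, tBu–Br eclipsed; 2.1 + 2.7 + 4.3 = 9.1 kcal/mol.
D (eclipsed): iPr–CHO eclipsed, Et–Br eclipsed, tBu–H eclipsed; 3.6 + 3.4 + 2.6 = 9.6 kcal/mol.
E(B) − E(D) = 9.1 − 9.6 = -0.5 kcal/mol.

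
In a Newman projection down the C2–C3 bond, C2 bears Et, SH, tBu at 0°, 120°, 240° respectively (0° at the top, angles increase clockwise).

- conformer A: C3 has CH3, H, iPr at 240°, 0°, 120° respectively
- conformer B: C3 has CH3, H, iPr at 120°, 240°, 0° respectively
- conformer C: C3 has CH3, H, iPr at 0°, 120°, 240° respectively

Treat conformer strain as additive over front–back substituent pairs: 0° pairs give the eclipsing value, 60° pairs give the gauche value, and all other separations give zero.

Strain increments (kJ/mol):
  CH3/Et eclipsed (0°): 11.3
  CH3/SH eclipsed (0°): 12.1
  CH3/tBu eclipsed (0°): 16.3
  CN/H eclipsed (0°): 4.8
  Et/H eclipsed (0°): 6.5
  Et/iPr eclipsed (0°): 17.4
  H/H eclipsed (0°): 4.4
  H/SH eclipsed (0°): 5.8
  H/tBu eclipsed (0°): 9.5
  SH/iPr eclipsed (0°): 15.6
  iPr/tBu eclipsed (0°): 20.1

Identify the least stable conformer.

A (eclipsed): Et–H eclipsed, SH–iPr eclipsed, tBu–CH3 eclipsed; 6.5 + 15.6 + 16.3 = 38.4 kJ/mol.
B (eclipsed): Et–iPr eclipsed, SH–CH3 eclipsed, tBu–H eclipsed; 17.4 + 12.1 + 9.5 = 39.0 kJ/mol.
C (eclipsed): Et–CH3 eclipsed, SH–H eclipsed, tBu–iPr eclipsed; 11.3 + 5.8 + 20.1 = 37.2 kJ/mol.
B has the highest total (39.0 kJ/mol).

B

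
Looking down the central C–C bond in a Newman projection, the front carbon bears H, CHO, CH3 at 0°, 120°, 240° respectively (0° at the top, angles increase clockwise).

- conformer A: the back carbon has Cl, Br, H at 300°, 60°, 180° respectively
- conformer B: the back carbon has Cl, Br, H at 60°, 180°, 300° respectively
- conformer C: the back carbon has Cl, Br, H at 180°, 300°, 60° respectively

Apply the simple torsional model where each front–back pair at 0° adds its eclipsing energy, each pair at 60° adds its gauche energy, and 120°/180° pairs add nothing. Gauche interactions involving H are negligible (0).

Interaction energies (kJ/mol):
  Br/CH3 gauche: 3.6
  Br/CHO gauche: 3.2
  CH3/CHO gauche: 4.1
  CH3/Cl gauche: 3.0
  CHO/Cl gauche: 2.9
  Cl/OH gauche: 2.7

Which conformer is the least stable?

B

A (staggered): CHO(120°)/Br(60°) gauche 3.2; CH3(240°)/Cl(300°) gauche 3.0 → 6.2 kJ/mol.
B (staggered): CHO(120°)/Cl(60°) gauche 2.9; CHO(120°)/Br(180°) gauche 3.2; CH3(240°)/Br(180°) gauche 3.6 → 9.7 kJ/mol.
C (staggered): CHO(120°)/Cl(180°) gauche 2.9; CH3(240°)/Cl(180°) gauche 3.0; CH3(240°)/Br(300°) gauche 3.6 → 9.5 kJ/mol.
B has the highest total (9.7 kJ/mol).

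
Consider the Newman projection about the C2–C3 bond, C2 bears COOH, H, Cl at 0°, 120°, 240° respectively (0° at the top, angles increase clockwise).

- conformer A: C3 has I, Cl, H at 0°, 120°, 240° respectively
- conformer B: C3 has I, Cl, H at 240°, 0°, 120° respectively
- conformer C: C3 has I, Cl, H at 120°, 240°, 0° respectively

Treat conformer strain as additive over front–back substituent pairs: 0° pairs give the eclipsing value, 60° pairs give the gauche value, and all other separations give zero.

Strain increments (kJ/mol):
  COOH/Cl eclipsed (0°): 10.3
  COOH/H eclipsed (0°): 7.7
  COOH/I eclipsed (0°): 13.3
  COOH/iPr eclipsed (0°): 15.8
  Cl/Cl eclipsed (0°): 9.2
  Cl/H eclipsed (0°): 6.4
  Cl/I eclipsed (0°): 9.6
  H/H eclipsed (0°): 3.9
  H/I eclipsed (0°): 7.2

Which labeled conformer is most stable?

B

A (eclipsed): COOH(0°)/I(0°) eclipsed 13.3; H(120°)/Cl(120°) eclipsed 6.4; Cl(240°)/H(240°) eclipsed 6.4 → 26.1 kJ/mol.
B (eclipsed): COOH(0°)/Cl(0°) eclipsed 10.3; H(120°)/H(120°) eclipsed 3.9; Cl(240°)/I(240°) eclipsed 9.6 → 23.8 kJ/mol.
C (eclipsed): COOH(0°)/H(0°) eclipsed 7.7; H(120°)/I(120°) eclipsed 7.2; Cl(240°)/Cl(240°) eclipsed 9.2 → 24.1 kJ/mol.
B has the lowest total (23.8 kJ/mol).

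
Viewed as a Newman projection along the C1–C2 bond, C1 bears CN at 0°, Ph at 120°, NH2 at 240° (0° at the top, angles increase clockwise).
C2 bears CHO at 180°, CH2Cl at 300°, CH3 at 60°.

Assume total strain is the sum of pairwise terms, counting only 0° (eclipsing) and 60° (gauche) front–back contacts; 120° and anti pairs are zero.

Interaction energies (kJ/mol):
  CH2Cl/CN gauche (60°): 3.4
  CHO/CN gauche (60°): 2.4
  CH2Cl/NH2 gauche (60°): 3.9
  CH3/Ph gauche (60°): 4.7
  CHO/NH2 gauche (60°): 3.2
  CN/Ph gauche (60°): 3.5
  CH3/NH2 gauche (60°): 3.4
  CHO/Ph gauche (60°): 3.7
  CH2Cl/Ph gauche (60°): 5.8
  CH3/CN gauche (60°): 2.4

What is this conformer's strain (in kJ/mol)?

21.3 kJ/mol

This conformer (staggered): CN–CH2Cl gauche, CN–CH3 gauche, Ph–CHO gauche, Ph–CH3 gauche, NH2–CHO gauche, NH2–CH2Cl gauche; 3.4 + 2.4 + 3.7 + 4.7 + 3.2 + 3.9 = 21.3 kJ/mol.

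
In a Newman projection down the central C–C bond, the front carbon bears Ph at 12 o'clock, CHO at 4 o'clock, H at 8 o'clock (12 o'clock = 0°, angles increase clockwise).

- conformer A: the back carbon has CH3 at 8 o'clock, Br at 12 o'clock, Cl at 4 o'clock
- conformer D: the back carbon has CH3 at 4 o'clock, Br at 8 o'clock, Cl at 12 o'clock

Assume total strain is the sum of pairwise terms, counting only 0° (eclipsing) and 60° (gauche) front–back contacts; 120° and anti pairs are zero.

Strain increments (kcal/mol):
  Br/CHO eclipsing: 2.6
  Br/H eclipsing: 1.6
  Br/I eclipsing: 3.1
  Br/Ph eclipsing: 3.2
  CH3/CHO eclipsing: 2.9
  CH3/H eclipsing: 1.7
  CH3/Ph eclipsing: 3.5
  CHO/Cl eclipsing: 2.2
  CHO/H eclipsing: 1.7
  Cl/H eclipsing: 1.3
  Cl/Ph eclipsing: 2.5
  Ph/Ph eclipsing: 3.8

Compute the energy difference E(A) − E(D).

+0.1 kcal/mol

A is eclipsed. Ph at 0° is eclipsed with Br at 0° (3.2); CHO at 120° is eclipsed with Cl at 120° (2.2); H at 240° is eclipsed with CH3 at 240° (1.7). Total 7.1 kcal/mol.
D is eclipsed. Ph at 0° is eclipsed with Cl at 0° (2.5); CHO at 120° is eclipsed with CH3 at 120° (2.9); H at 240° is eclipsed with Br at 240° (1.6). Total 7.0 kcal/mol.
E(A) − E(D) = 7.1 − 7.0 = +0.1 kcal/mol.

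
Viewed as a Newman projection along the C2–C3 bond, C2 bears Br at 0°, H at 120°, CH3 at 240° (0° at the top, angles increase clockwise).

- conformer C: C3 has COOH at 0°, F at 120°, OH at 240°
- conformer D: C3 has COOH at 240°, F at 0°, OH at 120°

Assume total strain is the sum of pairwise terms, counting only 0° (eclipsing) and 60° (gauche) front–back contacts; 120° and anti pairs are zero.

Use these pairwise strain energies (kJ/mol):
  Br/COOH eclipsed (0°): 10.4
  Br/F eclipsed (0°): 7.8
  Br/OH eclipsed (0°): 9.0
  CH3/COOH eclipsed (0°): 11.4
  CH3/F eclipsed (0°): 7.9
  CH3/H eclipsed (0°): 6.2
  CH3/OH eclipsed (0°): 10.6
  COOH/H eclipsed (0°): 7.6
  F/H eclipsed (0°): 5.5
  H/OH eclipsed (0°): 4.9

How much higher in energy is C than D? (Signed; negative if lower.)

+2.4 kJ/mol

C is eclipsed. Br at 0° is eclipsed with COOH at 0° (10.4); H at 120° is eclipsed with F at 120° (5.5); CH3 at 240° is eclipsed with OH at 240° (10.6). Total 26.5 kJ/mol.
D is eclipsed. Br at 0° is eclipsed with F at 0° (7.8); H at 120° is eclipsed with OH at 120° (4.9); CH3 at 240° is eclipsed with COOH at 240° (11.4). Total 24.1 kJ/mol.
E(C) − E(D) = 26.5 − 24.1 = +2.4 kJ/mol.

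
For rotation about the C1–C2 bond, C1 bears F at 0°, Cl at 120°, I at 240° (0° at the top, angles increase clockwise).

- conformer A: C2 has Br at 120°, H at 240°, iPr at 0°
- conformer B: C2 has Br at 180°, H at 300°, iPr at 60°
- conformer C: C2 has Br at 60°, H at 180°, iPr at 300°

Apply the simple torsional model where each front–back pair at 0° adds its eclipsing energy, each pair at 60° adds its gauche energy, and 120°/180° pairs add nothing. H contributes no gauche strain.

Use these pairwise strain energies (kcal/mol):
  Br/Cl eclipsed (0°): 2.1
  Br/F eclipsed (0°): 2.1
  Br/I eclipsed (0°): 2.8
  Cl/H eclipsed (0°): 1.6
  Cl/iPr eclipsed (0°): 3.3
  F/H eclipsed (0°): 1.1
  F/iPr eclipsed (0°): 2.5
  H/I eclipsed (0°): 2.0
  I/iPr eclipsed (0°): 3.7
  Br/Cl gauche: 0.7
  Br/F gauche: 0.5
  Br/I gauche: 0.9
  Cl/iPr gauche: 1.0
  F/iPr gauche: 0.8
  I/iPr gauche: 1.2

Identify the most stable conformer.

A is eclipsed. F at 0° is eclipsed with iPr at 0° (2.5); Cl at 120° is eclipsed with Br at 120° (2.1); I at 240° is eclipsed with H at 240° (2.0). Total 6.6 kcal/mol.
B is staggered. F at 0° is gauche with iPr at 60° (0.8); Cl at 120° is gauche with Br at 180° (0.7); Cl at 120° is gauche with iPr at 60° (1.0); I at 240° is gauche with Br at 180° (0.9). Total 3.4 kcal/mol.
C is staggered. F at 0° is gauche with Br at 60° (0.5); F at 0° is gauche with iPr at 300° (0.8); Cl at 120° is gauche with Br at 60° (0.7); I at 240° is gauche with iPr at 300° (1.2). Total 3.2 kcal/mol.
C has the lowest total (3.2 kcal/mol).

C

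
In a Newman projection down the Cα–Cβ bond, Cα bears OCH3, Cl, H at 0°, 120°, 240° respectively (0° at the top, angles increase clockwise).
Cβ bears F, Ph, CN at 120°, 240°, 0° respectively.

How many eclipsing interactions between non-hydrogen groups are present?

2

Non-H eclipsing pairs: OCH3(0°)/CN(0°); Cl(120°)/F(120°) — 2 interactions.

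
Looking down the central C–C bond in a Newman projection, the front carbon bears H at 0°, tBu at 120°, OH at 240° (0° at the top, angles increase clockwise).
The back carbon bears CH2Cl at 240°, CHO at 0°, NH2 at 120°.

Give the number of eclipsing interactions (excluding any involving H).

2

Non-H eclipsing pairs: tBu(120°)/NH2(120°); OH(240°)/CH2Cl(240°) — 2 interactions.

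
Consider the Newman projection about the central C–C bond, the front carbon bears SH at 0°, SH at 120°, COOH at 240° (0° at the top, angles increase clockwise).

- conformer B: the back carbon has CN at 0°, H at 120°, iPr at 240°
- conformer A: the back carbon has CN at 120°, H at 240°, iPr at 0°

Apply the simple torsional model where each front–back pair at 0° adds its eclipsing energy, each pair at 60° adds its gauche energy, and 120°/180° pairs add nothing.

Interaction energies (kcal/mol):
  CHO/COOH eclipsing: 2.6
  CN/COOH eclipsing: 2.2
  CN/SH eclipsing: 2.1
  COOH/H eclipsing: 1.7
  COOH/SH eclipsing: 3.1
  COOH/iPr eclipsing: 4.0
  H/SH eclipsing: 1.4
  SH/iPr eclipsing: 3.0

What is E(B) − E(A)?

B (eclipsed): SH–CN eclipsed, SH–H eclipsed, COOH–iPr eclipsed; 2.1 + 1.4 + 4.0 = 7.5 kcal/mol.
A (eclipsed): SH–iPr eclipsed, SH–CN eclipsed, COOH–H eclipsed; 3.0 + 2.1 + 1.7 = 6.8 kcal/mol.
E(B) − E(A) = 7.5 − 6.8 = +0.7 kcal/mol.

+0.7 kcal/mol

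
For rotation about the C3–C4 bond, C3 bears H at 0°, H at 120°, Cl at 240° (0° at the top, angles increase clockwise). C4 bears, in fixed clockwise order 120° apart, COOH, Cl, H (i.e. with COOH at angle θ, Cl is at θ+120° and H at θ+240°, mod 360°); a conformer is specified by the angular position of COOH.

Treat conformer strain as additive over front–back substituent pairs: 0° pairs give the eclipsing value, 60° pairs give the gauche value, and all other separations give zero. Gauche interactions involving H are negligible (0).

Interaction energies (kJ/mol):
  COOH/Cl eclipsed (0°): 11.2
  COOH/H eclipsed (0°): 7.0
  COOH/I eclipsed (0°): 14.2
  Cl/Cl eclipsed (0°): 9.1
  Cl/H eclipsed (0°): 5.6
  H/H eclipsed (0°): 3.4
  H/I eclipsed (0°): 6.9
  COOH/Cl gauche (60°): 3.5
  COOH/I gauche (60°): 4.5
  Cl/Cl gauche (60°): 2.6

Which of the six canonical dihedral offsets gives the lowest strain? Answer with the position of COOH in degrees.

COOH at 0° is eclipsed. H at 0° is eclipsed with COOH at 0° (7.0); H at 120° is eclipsed with Cl at 120° (5.6); Cl at 240° is eclipsed with H at 240° (5.6). Total 18.2 kJ/mol.
COOH at 60° is staggered. Cl at 240° is gauche with Cl at 180° (2.6). Total 2.6 kJ/mol.
COOH at 120° is eclipsed. H at 0° is eclipsed with H at 0° (3.4); H at 120° is eclipsed with COOH at 120° (7.0); Cl at 240° is eclipsed with Cl at 240° (9.1). Total 19.5 kJ/mol.
COOH at 180° is staggered. Cl at 240° is gauche with COOH at 180° (3.5); Cl at 240° is gauche with Cl at 300° (2.6). Total 6.1 kJ/mol.
COOH at 240° is eclipsed. H at 0° is eclipsed with Cl at 0° (5.6); H at 120° is eclipsed with H at 120° (3.4); Cl at 240° is eclipsed with COOH at 240° (11.2). Total 20.2 kJ/mol.
COOH at 300° is staggered. Cl at 240° is gauche with COOH at 300° (3.5). Total 3.5 kJ/mol.
The minimum (2.6 kJ/mol) occurs with COOH at 60°.

60°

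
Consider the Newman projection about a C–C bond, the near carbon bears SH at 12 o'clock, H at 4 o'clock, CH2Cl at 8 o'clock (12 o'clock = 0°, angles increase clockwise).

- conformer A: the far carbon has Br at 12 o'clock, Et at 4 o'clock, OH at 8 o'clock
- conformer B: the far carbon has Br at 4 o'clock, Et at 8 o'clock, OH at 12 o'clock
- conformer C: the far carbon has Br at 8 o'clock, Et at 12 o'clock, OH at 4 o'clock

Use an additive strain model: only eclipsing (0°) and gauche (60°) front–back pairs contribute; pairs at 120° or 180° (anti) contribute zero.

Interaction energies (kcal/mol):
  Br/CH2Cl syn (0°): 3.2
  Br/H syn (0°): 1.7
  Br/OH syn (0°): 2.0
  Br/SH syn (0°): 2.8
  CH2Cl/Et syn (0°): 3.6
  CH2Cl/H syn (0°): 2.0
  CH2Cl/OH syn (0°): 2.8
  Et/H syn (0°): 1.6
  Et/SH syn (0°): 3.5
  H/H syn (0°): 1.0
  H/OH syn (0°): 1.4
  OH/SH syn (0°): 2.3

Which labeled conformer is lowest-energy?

A (eclipsed): SH(0°)/Br(0°) eclipsed 2.8; H(120°)/Et(120°) eclipsed 1.6; CH2Cl(240°)/OH(240°) eclipsed 2.8 → 7.2 kcal/mol.
B (eclipsed): SH(0°)/OH(0°) eclipsed 2.3; H(120°)/Br(120°) eclipsed 1.7; CH2Cl(240°)/Et(240°) eclipsed 3.6 → 7.6 kcal/mol.
C (eclipsed): SH(0°)/Et(0°) eclipsed 3.5; H(120°)/OH(120°) eclipsed 1.4; CH2Cl(240°)/Br(240°) eclipsed 3.2 → 8.1 kcal/mol.
A has the lowest total (7.2 kcal/mol).

A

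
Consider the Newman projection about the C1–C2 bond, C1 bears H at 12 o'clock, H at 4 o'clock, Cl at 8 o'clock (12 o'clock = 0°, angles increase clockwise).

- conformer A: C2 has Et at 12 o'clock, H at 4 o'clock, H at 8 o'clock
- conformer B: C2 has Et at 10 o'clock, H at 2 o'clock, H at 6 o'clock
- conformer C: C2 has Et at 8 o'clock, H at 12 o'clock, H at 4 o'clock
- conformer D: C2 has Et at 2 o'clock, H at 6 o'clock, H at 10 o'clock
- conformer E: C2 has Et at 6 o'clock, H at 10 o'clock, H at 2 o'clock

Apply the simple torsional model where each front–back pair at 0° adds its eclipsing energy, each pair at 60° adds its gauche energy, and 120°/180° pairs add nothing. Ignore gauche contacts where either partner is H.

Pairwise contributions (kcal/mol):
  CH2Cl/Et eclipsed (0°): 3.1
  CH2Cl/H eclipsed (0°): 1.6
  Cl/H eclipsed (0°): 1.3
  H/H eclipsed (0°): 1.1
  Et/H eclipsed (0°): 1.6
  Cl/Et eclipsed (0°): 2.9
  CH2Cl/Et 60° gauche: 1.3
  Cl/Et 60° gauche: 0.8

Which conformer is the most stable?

D

A (eclipsed): H(0°)/Et(0°) eclipsed 1.6; H(120°)/H(120°) eclipsed 1.1; Cl(240°)/H(240°) eclipsed 1.3 → 4.0 kcal/mol.
B (staggered): Cl(240°)/Et(300°) gauche 0.8 → 0.8 kcal/mol.
C (eclipsed): H(0°)/H(0°) eclipsed 1.1; H(120°)/H(120°) eclipsed 1.1; Cl(240°)/Et(240°) eclipsed 2.9 → 5.1 kcal/mol.
D (staggered): no non-H gauche contacts → 0.0 kcal/mol.
E (staggered): Cl(240°)/Et(180°) gauche 0.8 → 0.8 kcal/mol.
D has the lowest total (0.0 kcal/mol).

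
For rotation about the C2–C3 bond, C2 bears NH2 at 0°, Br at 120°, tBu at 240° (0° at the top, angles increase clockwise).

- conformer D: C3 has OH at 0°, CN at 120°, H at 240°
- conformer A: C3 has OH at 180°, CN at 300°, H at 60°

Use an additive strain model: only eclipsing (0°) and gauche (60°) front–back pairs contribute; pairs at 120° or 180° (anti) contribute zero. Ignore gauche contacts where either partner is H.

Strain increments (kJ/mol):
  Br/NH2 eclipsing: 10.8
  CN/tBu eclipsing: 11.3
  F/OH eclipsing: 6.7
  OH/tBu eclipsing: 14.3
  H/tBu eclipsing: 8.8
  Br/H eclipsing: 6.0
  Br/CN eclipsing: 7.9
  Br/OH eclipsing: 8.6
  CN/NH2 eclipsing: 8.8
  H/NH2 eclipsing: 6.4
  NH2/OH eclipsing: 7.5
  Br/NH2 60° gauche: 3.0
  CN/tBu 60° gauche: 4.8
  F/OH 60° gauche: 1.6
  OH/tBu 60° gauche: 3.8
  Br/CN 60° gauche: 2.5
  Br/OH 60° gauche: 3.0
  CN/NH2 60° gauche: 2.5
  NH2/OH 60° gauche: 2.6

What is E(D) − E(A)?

+10.1 kJ/mol

D (eclipsed): NH2–OH eclipsed, Br–CN eclipsed, tBu–H eclipsed; 7.5 + 7.9 + 8.8 = 24.2 kJ/mol.
A (staggered): NH2–CN gauche, Br–OH gauche, tBu–OH gauche, tBu–CN gauche; 2.5 + 3.0 + 3.8 + 4.8 = 14.1 kJ/mol.
E(D) − E(A) = 24.2 − 14.1 = +10.1 kJ/mol.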